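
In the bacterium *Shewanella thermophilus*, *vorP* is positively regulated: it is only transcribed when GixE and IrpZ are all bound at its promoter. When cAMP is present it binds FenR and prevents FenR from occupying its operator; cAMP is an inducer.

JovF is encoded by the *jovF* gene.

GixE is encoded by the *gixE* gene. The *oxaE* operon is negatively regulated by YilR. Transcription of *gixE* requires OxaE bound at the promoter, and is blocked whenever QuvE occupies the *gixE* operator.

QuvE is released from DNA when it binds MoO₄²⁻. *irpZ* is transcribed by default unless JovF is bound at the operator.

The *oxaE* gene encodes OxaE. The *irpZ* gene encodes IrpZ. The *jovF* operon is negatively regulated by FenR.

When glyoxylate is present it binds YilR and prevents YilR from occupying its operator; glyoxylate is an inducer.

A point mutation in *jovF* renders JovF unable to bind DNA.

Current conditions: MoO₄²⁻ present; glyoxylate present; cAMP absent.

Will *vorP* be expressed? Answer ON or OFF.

MoO₄²⁻ is present, so QuvE is inactive.
Glyoxylate is present, so YilR is inactive.
With no repressor bound, *oxaE* is transcribed.
So OxaE is produced and active.
No repressor is bound and OxaE is active, so *gixE* is transcribed.
So GixE is produced and active.
JovF is non-functional in this strain, so it has no effect.
With no repressor bound, *irpZ* is transcribed.
So IrpZ is produced and active.
No repressor is bound and GixE and IrpZ are active, so *vorP* is transcribed.

ON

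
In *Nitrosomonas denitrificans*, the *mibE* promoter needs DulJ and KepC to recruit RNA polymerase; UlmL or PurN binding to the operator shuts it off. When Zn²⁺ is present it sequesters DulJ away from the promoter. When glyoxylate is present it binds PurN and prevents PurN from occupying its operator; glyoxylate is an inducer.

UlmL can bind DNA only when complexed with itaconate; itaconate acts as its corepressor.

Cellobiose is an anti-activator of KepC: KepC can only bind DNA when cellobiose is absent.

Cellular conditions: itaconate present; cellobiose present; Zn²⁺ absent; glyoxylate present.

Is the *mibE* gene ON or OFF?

Itaconate is present, so UlmL is active.
Zn²⁺ is absent, so DulJ is active.
Cellobiose is present, so KepC is inactive.
Glyoxylate is present, so PurN is inactive.
With repressor UlmL bound, *mibE* is not transcribed.

OFF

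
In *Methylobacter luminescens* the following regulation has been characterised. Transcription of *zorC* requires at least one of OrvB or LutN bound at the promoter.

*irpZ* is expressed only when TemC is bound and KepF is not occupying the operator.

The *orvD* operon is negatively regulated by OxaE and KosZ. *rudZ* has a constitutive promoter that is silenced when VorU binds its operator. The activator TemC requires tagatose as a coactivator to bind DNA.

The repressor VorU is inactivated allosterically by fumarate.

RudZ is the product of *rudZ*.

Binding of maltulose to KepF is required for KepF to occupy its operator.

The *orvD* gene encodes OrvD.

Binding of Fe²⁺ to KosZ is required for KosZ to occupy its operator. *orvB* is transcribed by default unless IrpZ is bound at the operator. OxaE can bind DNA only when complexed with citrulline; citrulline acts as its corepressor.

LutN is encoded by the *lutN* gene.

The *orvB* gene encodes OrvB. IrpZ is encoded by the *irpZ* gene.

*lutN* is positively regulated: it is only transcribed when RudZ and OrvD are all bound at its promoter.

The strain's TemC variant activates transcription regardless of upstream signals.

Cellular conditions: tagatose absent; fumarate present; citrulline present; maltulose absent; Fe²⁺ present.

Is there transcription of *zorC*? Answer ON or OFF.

TemC is constitutively active in this strain.
Maltulose is absent, so KepF is inactive.
No repressor is bound and TemC is active, so *irpZ* is transcribed.
So IrpZ is produced and active.
With repressor IrpZ bound, *orvB* is not transcribed.
So OrvB is not produced.
Fumarate is present, so VorU is inactive.
With no repressor bound, *rudZ* is transcribed.
So RudZ is produced and active.
Citrulline is present, so OxaE is active.
Fe²⁺ is present, so KosZ is active.
With repressor OxaE bound, *orvD* is not transcribed.
So OrvD is not produced.
Required activator OrvD is absent, so *lutN* is not transcribed.
So LutN is not produced.
No activator is available at the *zorC* promoter, so *zorC* is not transcribed.

OFF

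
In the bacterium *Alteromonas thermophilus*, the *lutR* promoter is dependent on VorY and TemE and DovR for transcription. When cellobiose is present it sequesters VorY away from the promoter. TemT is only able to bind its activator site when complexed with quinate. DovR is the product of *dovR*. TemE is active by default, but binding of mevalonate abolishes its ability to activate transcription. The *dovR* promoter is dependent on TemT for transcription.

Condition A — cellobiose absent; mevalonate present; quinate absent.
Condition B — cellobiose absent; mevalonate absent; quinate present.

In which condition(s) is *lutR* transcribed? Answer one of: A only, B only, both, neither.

B only

Condition A:
Cellobiose is absent, so VorY is active.
Mevalonate is present, so TemE is inactive.
Quinate is absent, so TemT is inactive.
Required activator TemT is absent, so *dovR* is not transcribed.
So DovR is not produced.
Required activator TemE is absent, so *lutR* is not transcribed.
→ *lutR* is OFF in A.
Condition B:
Cellobiose is absent, so VorY is active.
Mevalonate is absent, so TemE is active.
Quinate is present, so TemT is active.
No repressor is bound and TemT is active, so *dovR* is transcribed.
So DovR is produced and active.
No repressor is bound and VorY and TemE and DovR are active, so *lutR* is transcribed.
→ *lutR* is ON in B.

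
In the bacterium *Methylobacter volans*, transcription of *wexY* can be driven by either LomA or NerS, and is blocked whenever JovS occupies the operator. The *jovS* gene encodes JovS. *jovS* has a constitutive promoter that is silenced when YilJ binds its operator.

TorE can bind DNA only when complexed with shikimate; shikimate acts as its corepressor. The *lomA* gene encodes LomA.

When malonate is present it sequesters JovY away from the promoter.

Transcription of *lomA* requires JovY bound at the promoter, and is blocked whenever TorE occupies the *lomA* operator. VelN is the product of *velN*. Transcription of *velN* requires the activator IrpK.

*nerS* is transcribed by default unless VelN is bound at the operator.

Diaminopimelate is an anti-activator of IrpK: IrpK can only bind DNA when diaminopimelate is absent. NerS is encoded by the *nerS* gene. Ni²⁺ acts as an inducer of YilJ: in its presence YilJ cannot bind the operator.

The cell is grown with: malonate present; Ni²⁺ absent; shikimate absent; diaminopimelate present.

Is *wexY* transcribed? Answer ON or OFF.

Ni²⁺ is absent, so YilJ is active.
With repressor YilJ bound, *jovS* is not transcribed.
So JovS is not produced.
Shikimate is absent, so TorE is inactive.
Malonate is present, so JovY is inactive.
Required activator JovY is absent, so *lomA* is not transcribed.
So LomA is not produced.
Diaminopimelate is present, so IrpK is inactive.
Required activator IrpK is absent, so *velN* is not transcribed.
So VelN is not produced.
With no repressor bound, *nerS* is transcribed.
So NerS is produced and active.
Activator NerS is present, so *wexY* is transcribed.

ON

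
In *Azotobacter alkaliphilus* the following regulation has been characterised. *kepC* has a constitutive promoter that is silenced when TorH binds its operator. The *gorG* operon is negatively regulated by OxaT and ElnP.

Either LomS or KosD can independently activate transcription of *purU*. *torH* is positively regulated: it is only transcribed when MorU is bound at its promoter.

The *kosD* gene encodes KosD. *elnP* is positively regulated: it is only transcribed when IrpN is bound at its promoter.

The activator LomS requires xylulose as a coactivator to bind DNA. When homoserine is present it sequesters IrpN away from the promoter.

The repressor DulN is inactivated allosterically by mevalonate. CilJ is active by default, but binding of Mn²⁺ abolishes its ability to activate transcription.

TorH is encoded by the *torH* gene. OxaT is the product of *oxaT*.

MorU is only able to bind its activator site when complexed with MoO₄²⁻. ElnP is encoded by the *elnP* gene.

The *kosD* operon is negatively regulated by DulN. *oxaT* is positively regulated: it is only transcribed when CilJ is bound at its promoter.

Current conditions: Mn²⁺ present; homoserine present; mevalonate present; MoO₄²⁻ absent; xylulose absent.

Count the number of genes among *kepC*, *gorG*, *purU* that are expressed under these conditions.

MoO₄²⁻ is absent, so MorU is inactive.
Required activator MorU is absent, so *torH* is not transcribed.
So TorH is not produced.
With no repressor bound, *kepC* is transcribed.
→ *kepC* is ON.
Mn²⁺ is present, so CilJ is inactive.
Required activator CilJ is absent, so *oxaT* is not transcribed.
So OxaT is not produced.
Homoserine is present, so IrpN is inactive.
Required activator IrpN is absent, so *elnP* is not transcribed.
So ElnP is not produced.
With no repressor bound, *gorG* is transcribed.
→ *gorG* is ON.
Xylulose is absent, so LomS is inactive.
Mevalonate is present, so DulN is inactive.
With no repressor bound, *kosD* is transcribed.
So KosD is produced and active.
Activator KosD is present, so *purU* is transcribed.
→ *purU* is ON.
3 of the 3 genes are transcribed.

3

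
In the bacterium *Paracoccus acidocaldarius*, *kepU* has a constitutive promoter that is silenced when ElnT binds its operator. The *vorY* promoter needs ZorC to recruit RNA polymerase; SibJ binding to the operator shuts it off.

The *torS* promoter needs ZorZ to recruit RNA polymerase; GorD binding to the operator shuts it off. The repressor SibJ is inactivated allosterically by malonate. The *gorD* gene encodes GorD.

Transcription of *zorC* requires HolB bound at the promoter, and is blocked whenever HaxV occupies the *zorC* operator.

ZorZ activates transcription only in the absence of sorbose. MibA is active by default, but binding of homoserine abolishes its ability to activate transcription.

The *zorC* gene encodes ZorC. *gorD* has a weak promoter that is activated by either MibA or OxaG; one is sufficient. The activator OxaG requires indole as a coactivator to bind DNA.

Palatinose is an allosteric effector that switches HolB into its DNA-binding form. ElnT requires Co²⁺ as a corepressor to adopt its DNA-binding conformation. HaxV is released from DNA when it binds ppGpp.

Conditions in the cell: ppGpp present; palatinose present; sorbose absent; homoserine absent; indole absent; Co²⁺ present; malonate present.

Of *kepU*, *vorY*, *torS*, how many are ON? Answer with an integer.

Co²⁺ is present, so ElnT is active.
With repressor ElnT bound, *kepU* is not transcribed.
→ *kepU* is OFF.
Malonate is present, so SibJ is inactive.
ppGpp is present, so HaxV is inactive.
Palatinose is present, so HolB is active.
No repressor is bound and HolB is active, so *zorC* is transcribed.
So ZorC is produced and active.
No repressor is bound and ZorC is active, so *vorY* is transcribed.
→ *vorY* is ON.
Homoserine is absent, so MibA is active.
Indole is absent, so OxaG is inactive.
Activator MibA is present, so *gorD* is transcribed.
So GorD is produced and active.
Sorbose is absent, so ZorZ is active.
With repressor GorD bound, *torS* is not transcribed.
→ *torS* is OFF.
1 of the 3 genes is transcribed.

1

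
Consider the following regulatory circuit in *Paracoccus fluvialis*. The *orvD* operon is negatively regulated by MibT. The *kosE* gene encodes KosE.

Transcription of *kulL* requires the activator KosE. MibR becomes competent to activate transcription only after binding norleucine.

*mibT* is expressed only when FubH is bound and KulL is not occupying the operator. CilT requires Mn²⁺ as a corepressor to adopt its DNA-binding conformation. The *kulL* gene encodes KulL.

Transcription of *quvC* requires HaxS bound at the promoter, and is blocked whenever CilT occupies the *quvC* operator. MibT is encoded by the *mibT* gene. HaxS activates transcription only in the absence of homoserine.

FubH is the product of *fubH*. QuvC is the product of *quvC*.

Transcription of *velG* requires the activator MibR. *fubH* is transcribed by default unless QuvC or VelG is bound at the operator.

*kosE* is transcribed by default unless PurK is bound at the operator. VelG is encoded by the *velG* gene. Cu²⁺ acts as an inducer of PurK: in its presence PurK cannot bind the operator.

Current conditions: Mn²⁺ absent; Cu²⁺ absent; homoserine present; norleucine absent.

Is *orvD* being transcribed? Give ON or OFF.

Cu²⁺ is absent, so PurK is active.
With repressor PurK bound, *kosE* is not transcribed.
So KosE is not produced.
Required activator KosE is absent, so *kulL* is not transcribed.
So KulL is not produced.
Homoserine is present, so HaxS is inactive.
Mn²⁺ is absent, so CilT is inactive.
Required activator HaxS is absent, so *quvC* is not transcribed.
So QuvC is not produced.
Norleucine is absent, so MibR is inactive.
Required activator MibR is absent, so *velG* is not transcribed.
So VelG is not produced.
With no repressor bound, *fubH* is transcribed.
So FubH is produced and active.
No repressor is bound and FubH is active, so *mibT* is transcribed.
So MibT is produced and active.
With repressor MibT bound, *orvD* is not transcribed.

OFF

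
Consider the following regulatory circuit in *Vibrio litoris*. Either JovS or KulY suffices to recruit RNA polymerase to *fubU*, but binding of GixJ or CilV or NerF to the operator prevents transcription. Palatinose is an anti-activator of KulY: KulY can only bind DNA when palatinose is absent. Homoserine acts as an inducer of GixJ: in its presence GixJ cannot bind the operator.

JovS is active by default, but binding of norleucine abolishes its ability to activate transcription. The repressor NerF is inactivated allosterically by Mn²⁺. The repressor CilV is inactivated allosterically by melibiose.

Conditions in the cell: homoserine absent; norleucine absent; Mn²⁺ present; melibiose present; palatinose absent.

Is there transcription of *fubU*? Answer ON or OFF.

Norleucine is absent, so JovS is active.
Homoserine is absent, so GixJ is active.
Melibiose is present, so CilV is inactive.
Mn²⁺ is present, so NerF is inactive.
Palatinose is absent, so KulY is active.
With repressor GixJ bound, *fubU* is not transcribed.

OFF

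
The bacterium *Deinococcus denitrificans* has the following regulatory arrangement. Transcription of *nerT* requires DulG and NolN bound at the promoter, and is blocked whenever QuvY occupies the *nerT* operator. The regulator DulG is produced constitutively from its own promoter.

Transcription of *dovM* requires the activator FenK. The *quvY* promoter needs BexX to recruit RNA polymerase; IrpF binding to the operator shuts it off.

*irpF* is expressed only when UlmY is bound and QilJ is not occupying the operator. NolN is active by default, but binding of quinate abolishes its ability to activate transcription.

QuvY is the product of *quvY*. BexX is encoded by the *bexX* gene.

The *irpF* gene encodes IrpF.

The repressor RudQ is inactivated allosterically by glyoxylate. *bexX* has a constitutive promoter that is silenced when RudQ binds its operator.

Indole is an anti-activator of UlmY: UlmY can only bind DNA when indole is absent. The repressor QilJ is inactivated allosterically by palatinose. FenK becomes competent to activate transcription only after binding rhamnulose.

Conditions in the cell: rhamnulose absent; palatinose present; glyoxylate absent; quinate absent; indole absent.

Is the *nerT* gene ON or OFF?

ON

Glyoxylate is absent, so RudQ is active.
With repressor RudQ bound, *bexX* is not transcribed.
So BexX is not produced.
Palatinose is present, so QilJ is inactive.
Indole is absent, so UlmY is active.
No repressor is bound and UlmY is active, so *irpF* is transcribed.
So IrpF is produced and active.
With repressor IrpF bound, *quvY* is not transcribed.
So QuvY is not produced.
DulG is produced constitutively and is active.
Quinate is absent, so NolN is active.
No repressor is bound and DulG and NolN are active, so *nerT* is transcribed.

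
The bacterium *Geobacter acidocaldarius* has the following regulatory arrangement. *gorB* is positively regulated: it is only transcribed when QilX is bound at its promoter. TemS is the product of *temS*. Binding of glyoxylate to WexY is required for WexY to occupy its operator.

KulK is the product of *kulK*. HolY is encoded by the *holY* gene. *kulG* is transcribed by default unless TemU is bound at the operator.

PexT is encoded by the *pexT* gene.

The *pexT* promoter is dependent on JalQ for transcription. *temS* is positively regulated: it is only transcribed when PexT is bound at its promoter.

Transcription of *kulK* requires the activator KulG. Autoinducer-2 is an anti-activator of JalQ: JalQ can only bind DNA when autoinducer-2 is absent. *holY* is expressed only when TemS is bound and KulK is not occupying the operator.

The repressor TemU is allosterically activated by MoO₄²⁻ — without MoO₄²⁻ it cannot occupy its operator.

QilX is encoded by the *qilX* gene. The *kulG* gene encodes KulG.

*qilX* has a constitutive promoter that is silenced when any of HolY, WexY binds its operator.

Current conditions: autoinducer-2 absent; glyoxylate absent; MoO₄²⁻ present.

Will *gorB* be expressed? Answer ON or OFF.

MoO₄²⁻ is present, so TemU is active.
With repressor TemU bound, *kulG* is not transcribed.
So KulG is not produced.
Required activator KulG is absent, so *kulK* is not transcribed.
So KulK is not produced.
Autoinducer-2 is absent, so JalQ is active.
No repressor is bound and JalQ is active, so *pexT* is transcribed.
So PexT is produced and active.
No repressor is bound and PexT is active, so *temS* is transcribed.
So TemS is produced and active.
No repressor is bound and TemS is active, so *holY* is transcribed.
So HolY is produced and active.
Glyoxylate is absent, so WexY is inactive.
With repressor HolY bound, *qilX* is not transcribed.
So QilX is not produced.
Required activator QilX is absent, so *gorB* is not transcribed.

OFF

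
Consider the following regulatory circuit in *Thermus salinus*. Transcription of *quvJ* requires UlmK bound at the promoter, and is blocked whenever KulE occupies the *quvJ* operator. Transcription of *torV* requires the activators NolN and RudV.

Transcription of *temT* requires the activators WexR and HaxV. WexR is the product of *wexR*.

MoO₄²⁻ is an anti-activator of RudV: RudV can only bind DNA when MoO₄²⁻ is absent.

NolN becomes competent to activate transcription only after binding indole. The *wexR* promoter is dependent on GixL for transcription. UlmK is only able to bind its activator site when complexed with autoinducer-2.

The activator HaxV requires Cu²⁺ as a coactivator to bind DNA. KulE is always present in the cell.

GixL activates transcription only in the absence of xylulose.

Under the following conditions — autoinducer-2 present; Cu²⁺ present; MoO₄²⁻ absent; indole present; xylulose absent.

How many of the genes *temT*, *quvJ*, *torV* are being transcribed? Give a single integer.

Xylulose is absent, so GixL is active.
No repressor is bound and GixL is active, so *wexR* is transcribed.
So WexR is produced and active.
Cu²⁺ is present, so HaxV is active.
No repressor is bound and WexR and HaxV are active, so *temT* is transcribed.
→ *temT* is ON.
Autoinducer-2 is present, so UlmK is active.
KulE is produced constitutively and is active.
With repressor KulE bound, *quvJ* is not transcribed.
→ *quvJ* is OFF.
Indole is present, so NolN is active.
MoO₄²⁻ is absent, so RudV is active.
No repressor is bound and NolN and RudV are active, so *torV* is transcribed.
→ *torV* is ON.
2 of the 3 genes are transcribed.

2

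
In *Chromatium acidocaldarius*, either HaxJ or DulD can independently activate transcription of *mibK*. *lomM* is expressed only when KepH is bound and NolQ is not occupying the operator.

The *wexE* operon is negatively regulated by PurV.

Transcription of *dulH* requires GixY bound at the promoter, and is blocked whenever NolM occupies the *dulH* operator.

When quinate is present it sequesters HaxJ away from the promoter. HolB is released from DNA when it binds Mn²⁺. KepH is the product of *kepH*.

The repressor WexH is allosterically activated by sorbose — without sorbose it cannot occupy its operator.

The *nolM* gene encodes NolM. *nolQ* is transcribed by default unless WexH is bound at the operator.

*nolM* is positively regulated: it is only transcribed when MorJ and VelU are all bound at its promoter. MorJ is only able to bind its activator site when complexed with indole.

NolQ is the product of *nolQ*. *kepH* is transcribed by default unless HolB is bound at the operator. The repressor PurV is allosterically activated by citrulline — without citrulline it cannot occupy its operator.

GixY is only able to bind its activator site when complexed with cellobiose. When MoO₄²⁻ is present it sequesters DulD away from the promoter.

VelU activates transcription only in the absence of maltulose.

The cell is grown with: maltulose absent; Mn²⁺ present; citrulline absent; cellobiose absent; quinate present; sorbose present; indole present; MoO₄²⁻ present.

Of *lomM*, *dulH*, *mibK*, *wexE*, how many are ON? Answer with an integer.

Sorbose is present, so WexH is active.
With repressor WexH bound, *nolQ* is not transcribed.
So NolQ is not produced.
Mn²⁺ is present, so HolB is inactive.
With no repressor bound, *kepH* is transcribed.
So KepH is produced and active.
No repressor is bound and KepH is active, so *lomM* is transcribed.
→ *lomM* is ON.
Indole is present, so MorJ is active.
Maltulose is absent, so VelU is active.
No repressor is bound and MorJ and VelU are active, so *nolM* is transcribed.
So NolM is produced and active.
Cellobiose is absent, so GixY is inactive.
With repressor NolM bound, *dulH* is not transcribed.
→ *dulH* is OFF.
Quinate is present, so HaxJ is inactive.
MoO₄²⁻ is present, so DulD is inactive.
No activator is available at the *mibK* promoter, so *mibK* is not transcribed.
→ *mibK* is OFF.
Citrulline is absent, so PurV is inactive.
With no repressor bound, *wexE* is transcribed.
→ *wexE* is ON.
2 of the 4 genes are transcribed.

2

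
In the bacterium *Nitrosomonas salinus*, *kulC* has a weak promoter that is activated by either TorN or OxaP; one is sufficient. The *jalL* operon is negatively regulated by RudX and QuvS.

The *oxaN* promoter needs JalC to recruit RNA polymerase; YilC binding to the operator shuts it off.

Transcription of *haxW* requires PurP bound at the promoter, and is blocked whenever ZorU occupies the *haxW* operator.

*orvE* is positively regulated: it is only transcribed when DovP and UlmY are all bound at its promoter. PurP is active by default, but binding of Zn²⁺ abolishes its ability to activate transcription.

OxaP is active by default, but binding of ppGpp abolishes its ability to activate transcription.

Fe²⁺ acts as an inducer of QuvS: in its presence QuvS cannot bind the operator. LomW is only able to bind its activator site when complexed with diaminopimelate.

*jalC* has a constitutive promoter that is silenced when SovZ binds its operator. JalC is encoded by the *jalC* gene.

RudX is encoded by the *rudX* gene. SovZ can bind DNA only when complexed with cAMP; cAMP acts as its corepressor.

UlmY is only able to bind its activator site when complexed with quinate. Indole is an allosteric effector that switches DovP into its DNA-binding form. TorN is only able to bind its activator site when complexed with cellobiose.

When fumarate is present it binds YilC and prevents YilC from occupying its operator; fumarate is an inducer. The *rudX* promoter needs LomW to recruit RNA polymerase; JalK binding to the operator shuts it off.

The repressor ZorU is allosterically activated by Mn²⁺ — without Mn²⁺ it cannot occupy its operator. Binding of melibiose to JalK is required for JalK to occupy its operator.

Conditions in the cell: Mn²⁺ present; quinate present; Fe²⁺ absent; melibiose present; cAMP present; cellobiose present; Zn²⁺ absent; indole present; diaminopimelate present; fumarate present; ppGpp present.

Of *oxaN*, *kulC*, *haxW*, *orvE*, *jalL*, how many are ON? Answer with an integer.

cAMP is present, so SovZ is active.
With repressor SovZ bound, *jalC* is not transcribed.
So JalC is not produced.
Fumarate is present, so YilC is inactive.
Required activator JalC is absent, so *oxaN* is not transcribed.
→ *oxaN* is OFF.
Cellobiose is present, so TorN is active.
ppGpp is present, so OxaP is inactive.
Activator TorN is present, so *kulC* is transcribed.
→ *kulC* is ON.
Mn²⁺ is present, so ZorU is active.
Zn²⁺ is absent, so PurP is active.
With repressor ZorU bound, *haxW* is not transcribed.
→ *haxW* is OFF.
Indole is present, so DovP is active.
Quinate is present, so UlmY is active.
No repressor is bound and DovP and UlmY are active, so *orvE* is transcribed.
→ *orvE* is ON.
Melibiose is present, so JalK is active.
Diaminopimelate is present, so LomW is active.
With repressor JalK bound, *rudX* is not transcribed.
So RudX is not produced.
Fe²⁺ is absent, so QuvS is active.
With repressor QuvS bound, *jalL* is not transcribed.
→ *jalL* is OFF.
2 of the 5 genes are transcribed.

2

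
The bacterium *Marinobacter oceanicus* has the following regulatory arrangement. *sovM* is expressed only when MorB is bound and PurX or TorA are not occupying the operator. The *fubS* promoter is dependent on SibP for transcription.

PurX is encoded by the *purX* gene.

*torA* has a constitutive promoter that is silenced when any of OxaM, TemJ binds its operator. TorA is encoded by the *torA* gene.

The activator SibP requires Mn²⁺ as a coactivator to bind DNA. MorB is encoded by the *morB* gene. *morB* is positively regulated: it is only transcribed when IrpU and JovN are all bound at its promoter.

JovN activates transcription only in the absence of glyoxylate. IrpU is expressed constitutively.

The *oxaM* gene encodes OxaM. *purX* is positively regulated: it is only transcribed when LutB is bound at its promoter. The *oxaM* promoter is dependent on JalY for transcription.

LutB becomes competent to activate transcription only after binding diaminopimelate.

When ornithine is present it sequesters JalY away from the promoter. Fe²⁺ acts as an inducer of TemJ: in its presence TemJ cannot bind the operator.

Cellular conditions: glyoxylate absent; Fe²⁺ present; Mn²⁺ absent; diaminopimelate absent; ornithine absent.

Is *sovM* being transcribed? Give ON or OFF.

ON

IrpU is produced constitutively and is active.
Glyoxylate is absent, so JovN is active.
No repressor is bound and IrpU and JovN are active, so *morB* is transcribed.
So MorB is produced and active.
Diaminopimelate is absent, so LutB is inactive.
Required activator LutB is absent, so *purX* is not transcribed.
So PurX is not produced.
Ornithine is absent, so JalY is active.
No repressor is bound and JalY is active, so *oxaM* is transcribed.
So OxaM is produced and active.
Fe²⁺ is present, so TemJ is inactive.
With repressor OxaM bound, *torA* is not transcribed.
So TorA is not produced.
No repressor is bound and MorB is active, so *sovM* is transcribed.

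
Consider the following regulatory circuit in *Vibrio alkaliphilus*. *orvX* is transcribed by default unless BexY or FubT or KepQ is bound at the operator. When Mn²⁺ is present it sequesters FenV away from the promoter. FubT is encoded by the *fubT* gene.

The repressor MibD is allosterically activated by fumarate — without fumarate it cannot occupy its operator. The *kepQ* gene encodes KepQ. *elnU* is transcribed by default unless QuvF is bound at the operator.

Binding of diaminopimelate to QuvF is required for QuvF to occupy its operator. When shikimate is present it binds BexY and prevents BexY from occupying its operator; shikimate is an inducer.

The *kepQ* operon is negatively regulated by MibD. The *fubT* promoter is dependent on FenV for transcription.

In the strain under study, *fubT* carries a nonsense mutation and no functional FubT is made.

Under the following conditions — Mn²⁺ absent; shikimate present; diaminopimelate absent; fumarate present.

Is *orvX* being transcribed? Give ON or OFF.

ON

Shikimate is present, so BexY is inactive.
FubT is non-functional in this strain, so it has no effect.
Fumarate is present, so MibD is active.
With repressor MibD bound, *kepQ* is not transcribed.
So KepQ is not produced.
With no repressor bound, *orvX* is transcribed.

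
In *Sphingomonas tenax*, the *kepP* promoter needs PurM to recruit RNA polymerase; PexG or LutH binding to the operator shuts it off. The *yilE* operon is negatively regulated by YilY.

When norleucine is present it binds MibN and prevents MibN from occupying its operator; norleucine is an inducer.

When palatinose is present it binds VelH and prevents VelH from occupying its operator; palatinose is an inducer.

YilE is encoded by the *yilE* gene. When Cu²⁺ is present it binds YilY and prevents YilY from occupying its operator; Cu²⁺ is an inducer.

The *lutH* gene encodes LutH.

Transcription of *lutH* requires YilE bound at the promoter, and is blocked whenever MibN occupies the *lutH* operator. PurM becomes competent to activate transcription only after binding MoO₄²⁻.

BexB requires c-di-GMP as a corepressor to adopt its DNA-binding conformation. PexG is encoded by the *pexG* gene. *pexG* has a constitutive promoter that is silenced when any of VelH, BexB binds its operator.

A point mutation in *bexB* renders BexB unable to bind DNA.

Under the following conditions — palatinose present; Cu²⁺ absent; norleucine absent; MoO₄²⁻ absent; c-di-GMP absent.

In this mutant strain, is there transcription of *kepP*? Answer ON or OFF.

Palatinose is present, so VelH is inactive.
BexB is non-functional in this strain, so it has no effect.
With no repressor bound, *pexG* is transcribed.
So PexG is produced and active.
Cu²⁺ is absent, so YilY is active.
With repressor YilY bound, *yilE* is not transcribed.
So YilE is not produced.
Norleucine is absent, so MibN is active.
With repressor MibN bound, *lutH* is not transcribed.
So LutH is not produced.
MoO₄²⁻ is absent, so PurM is inactive.
With repressor PexG bound, *kepP* is not transcribed.

OFF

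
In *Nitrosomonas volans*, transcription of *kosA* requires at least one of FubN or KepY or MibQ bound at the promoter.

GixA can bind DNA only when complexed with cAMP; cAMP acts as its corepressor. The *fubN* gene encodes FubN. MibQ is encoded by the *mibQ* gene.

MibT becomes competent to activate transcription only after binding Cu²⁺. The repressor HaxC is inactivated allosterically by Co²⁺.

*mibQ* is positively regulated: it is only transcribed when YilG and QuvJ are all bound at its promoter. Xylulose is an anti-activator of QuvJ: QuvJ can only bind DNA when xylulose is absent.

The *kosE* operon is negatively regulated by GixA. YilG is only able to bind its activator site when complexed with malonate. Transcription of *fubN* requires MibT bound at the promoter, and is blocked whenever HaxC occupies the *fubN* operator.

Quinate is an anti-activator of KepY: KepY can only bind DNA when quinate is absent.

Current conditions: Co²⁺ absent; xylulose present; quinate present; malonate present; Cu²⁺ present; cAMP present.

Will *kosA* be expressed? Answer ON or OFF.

OFF

Co²⁺ is absent, so HaxC is active.
Cu²⁺ is present, so MibT is active.
With repressor HaxC bound, *fubN* is not transcribed.
So FubN is not produced.
Quinate is present, so KepY is inactive.
Malonate is present, so YilG is active.
Xylulose is present, so QuvJ is inactive.
Required activator QuvJ is absent, so *mibQ* is not transcribed.
So MibQ is not produced.
No activator is available at the *kosA* promoter, so *kosA* is not transcribed.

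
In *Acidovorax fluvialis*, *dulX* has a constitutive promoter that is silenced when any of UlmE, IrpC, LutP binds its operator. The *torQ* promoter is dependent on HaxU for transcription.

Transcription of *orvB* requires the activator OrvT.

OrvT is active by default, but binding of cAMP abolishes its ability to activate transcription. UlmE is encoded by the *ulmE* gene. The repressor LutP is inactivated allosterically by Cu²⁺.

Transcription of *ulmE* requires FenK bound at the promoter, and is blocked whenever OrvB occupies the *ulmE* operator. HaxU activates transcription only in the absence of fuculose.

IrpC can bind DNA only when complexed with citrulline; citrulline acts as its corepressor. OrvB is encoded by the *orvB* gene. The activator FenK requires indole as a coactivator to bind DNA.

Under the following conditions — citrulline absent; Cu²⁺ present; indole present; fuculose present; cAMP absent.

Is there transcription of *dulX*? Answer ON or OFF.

cAMP is absent, so OrvT is active.
No repressor is bound and OrvT is active, so *orvB* is transcribed.
So OrvB is produced and active.
Indole is present, so FenK is active.
With repressor OrvB bound, *ulmE* is not transcribed.
So UlmE is not produced.
Citrulline is absent, so IrpC is inactive.
Cu²⁺ is present, so LutP is inactive.
With no repressor bound, *dulX* is transcribed.

ON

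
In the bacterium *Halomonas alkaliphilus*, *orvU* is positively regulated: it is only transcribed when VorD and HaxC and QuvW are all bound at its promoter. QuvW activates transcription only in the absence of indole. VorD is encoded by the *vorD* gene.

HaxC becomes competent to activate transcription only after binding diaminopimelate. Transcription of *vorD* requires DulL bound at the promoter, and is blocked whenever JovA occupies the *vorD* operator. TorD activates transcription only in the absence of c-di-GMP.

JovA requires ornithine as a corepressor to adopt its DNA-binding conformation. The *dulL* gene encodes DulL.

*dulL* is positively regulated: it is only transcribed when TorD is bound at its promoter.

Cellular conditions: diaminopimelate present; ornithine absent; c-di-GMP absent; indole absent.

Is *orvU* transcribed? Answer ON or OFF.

ON

Ornithine is absent, so JovA is inactive.
c-di-GMP is absent, so TorD is active.
No repressor is bound and TorD is active, so *dulL* is transcribed.
So DulL is produced and active.
No repressor is bound and DulL is active, so *vorD* is transcribed.
So VorD is produced and active.
Diaminopimelate is present, so HaxC is active.
Indole is absent, so QuvW is active.
No repressor is bound and VorD and HaxC and QuvW are active, so *orvU* is transcribed.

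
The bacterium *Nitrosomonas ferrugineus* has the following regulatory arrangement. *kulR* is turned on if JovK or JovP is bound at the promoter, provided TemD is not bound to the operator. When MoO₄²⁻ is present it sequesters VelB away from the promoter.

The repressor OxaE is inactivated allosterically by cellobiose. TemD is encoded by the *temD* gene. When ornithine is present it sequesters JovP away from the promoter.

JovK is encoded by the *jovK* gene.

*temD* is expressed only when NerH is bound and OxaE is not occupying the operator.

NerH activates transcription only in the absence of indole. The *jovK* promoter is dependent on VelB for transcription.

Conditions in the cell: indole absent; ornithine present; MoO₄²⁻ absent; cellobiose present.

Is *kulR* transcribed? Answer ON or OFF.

MoO₄²⁻ is absent, so VelB is active.
No repressor is bound and VelB is active, so *jovK* is transcribed.
So JovK is produced and active.
Cellobiose is present, so OxaE is inactive.
Indole is absent, so NerH is active.
No repressor is bound and NerH is active, so *temD* is transcribed.
So TemD is produced and active.
Ornithine is present, so JovP is inactive.
With repressor TemD bound, *kulR* is not transcribed.

OFF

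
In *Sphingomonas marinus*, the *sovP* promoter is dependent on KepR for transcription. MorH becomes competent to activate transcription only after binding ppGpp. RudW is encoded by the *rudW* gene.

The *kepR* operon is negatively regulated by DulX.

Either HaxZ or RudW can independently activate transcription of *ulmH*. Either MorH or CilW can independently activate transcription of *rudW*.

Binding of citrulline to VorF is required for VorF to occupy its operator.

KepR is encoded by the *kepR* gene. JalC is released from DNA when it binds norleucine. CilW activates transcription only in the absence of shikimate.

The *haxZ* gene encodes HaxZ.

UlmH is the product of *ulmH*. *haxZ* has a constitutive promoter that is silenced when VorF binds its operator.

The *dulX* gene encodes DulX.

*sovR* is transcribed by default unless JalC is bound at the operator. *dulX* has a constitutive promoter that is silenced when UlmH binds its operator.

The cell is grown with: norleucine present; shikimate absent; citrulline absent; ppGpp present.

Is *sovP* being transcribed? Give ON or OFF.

ON

Citrulline is absent, so VorF is inactive.
With no repressor bound, *haxZ* is transcribed.
So HaxZ is produced and active.
ppGpp is present, so MorH is active.
Shikimate is absent, so CilW is active.
Activator MorH is present, so *rudW* is transcribed.
So RudW is produced and active.
Activator HaxZ is present, so *ulmH* is transcribed.
So UlmH is produced and active.
With repressor UlmH bound, *dulX* is not transcribed.
So DulX is not produced.
With no repressor bound, *kepR* is transcribed.
So KepR is produced and active.
No repressor is bound and KepR is active, so *sovP* is transcribed.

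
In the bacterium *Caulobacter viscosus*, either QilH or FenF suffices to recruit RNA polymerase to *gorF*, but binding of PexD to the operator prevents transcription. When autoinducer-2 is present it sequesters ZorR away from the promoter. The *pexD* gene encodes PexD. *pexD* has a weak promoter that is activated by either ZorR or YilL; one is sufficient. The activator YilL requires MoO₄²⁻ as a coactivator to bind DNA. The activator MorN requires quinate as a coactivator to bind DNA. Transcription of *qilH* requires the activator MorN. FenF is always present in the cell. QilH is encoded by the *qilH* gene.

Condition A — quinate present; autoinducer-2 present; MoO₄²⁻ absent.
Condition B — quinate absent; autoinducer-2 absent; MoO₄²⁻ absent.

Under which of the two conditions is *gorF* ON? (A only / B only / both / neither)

A only

Condition A:
Quinate is present, so MorN is active.
No repressor is bound and MorN is active, so *qilH* is transcribed.
So QilH is produced and active.
Autoinducer-2 is present, so ZorR is inactive.
MoO₄²⁻ is absent, so YilL is inactive.
No activator is available at the *pexD* promoter, so *pexD* is not transcribed.
So PexD is not produced.
FenF is produced constitutively and is active.
Activator QilH is present, so *gorF* is transcribed.
→ *gorF* is ON in A.
Condition B:
Quinate is absent, so MorN is inactive.
Required activator MorN is absent, so *qilH* is not transcribed.
So QilH is not produced.
Autoinducer-2 is absent, so ZorR is active.
MoO₄²⁻ is absent, so YilL is inactive.
Activator ZorR is present, so *pexD* is transcribed.
So PexD is produced and active.
FenF is produced constitutively and is active.
With repressor PexD bound, *gorF* is not transcribed.
→ *gorF* is OFF in B.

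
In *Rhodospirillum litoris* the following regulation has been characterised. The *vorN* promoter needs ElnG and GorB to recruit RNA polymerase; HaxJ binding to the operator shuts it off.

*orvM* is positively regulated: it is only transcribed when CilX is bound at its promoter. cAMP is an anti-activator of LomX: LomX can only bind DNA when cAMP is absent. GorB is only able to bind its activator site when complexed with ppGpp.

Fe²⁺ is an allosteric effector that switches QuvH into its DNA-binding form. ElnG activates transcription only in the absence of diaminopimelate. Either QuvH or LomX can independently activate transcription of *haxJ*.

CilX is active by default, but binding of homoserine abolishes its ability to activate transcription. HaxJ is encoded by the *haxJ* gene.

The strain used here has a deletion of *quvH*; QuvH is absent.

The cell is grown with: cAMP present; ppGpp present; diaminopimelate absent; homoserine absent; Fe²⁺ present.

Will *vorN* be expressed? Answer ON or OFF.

QuvH is non-functional in this strain, so it has no effect.
cAMP is present, so LomX is inactive.
No activator is available at the *haxJ* promoter, so *haxJ* is not transcribed.
So HaxJ is not produced.
Diaminopimelate is absent, so ElnG is active.
ppGpp is present, so GorB is active.
No repressor is bound and ElnG and GorB are active, so *vorN* is transcribed.

ON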